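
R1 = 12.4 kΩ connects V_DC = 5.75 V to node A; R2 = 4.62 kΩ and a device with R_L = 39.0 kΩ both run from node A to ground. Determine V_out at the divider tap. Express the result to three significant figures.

V_out ≈ 1.44 V

The load sits in parallel with R2, giving an effective lower resistance R2' = R2·R_L/(R2+R_L) = 4.131 kΩ.
Then V_out = V_DC · R2'/(R1 + R2') = 5.75 × 4.131/16.53 = 1.437 V.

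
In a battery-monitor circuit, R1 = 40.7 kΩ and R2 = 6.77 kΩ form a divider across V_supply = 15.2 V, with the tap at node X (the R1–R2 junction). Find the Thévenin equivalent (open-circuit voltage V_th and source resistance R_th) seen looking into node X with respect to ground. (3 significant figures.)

V_th ≈ 2.17 V, R_th ≈ 5.80 kΩ

Open-circuit (no load on X): V_th = V_supply · R2/(R1 + R2) = 15.2 × 6.77/(40.70 + 6.77) = 2.168 V.
Zeroing V_supply shorts the top of R1 to ground, so R_th = R1 ‖ R2 = 5.804 kΩ.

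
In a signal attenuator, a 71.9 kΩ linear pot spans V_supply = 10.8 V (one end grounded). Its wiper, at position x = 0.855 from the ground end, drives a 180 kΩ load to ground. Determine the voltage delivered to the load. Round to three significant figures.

V_out ≈ 8.80 V

Lower segment x·R_p = 61.47 kΩ; upper segment (1−x)·R_p = 10.43 kΩ.
Lower segment in parallel with the load: 61.47 ‖ 180 = 45.82 kΩ.
Loaded-divider output: V_out = 10.8 × 0.8147 = 8.798 V.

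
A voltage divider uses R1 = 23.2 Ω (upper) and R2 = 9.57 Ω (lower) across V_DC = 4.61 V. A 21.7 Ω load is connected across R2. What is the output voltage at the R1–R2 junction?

V_out ≈ 1.03 V

First combine the lower leg with the load: R2 ‖ R_L = 6.641 Ω.
Voltage divider with the loaded lower leg: V_out = 4.61 × 6.641/(23.2 + 6.641) = 4.61 × 0.2226 = 1.026 V.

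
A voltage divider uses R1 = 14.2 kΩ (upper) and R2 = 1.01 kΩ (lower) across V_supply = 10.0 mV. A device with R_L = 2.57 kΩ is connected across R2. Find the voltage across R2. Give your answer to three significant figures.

V_out ≈ 0.486 mV

The load sits in parallel with R2, giving an effective lower resistance R2' = R2·R_L/(R2+R_L) = 0.7251 kΩ.
Then V_out = V_supply · R2'/(R1 + R2') = 10.0 × 0.7251/14.93 = 0.4858 mV.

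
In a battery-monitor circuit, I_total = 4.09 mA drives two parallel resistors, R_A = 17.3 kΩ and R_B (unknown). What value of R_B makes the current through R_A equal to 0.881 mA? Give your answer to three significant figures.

In a two-way split, I_A/I_total = R_B/(R_A + R_B).
0.881/4.09 = R_B/(R_A + R_B) → R_B = R_A · (0.2154)/(1 − 0.2154) = 17.3 × 0.2745 = 4.750 kΩ.

R_B ≈ 4.75 kΩ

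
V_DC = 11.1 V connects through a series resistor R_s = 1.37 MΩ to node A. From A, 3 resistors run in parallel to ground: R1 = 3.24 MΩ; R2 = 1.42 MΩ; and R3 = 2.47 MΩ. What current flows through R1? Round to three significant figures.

I ≈ 1.16 µA

Equivalent of the parallel group: R_p = 0.7054 MΩ.
V_A by voltage divider: V_A = 11.1 × 0.7054/(1.37 + 0.7054) = 3.773 V.
I(R1) = V_A / R1 = 3.773/3.24 = 1.164 µA.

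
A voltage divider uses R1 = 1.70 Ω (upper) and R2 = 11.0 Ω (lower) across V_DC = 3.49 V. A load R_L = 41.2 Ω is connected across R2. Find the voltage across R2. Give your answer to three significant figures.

R2 ‖ R_L = (11.0 × 41.2)/(11.0 + 41.2) = 8.682 Ω.
Voltage divider with the loaded lower leg: V_out = 3.49 × 8.682/(1.70 + 8.682) = 3.49 × 0.8363 = 2.919 V.

V_out ≈ 2.92 V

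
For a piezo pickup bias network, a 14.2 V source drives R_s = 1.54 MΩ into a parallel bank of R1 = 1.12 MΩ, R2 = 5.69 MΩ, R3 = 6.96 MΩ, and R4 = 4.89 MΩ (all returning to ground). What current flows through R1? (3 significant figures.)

I ≈ 3.98 µA

Combine the parallel branches: R_p = (1/1.12 + 1/5.69 + 1/6.96 + 1/4.89)⁻¹ = 0.7058 MΩ.
V_A = 14.2 × 0.7058/2.246 = 4.463 V.
I(R1) = V_A / R1 = 4.463/1.12 = 3.985 µA.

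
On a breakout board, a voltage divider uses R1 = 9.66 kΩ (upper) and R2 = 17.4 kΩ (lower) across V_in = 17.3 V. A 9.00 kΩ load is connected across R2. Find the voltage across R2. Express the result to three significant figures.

V_out ≈ 6.58 V

R2 ‖ R_L = (17.4 × 9.00)/(17.4 + 9.00) = 5.932 kΩ.
Now apply the divider: V_out = 17.3 × 0.3804 = 6.582 V.
(Unloaded it would be 11.1 V; the load pulls it down.)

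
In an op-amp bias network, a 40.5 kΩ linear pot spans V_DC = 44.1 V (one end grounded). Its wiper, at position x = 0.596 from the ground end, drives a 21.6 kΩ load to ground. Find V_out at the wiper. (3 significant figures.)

Split the track: R_lower = x·R_p = 24.14 kΩ, R_upper = (1−x)·R_p = 16.36 kΩ.
Lower segment in parallel with the load: 24.14 ‖ 21.6 = 11.40 kΩ.
V_out = 44.1 × 11.40/(16.36 + 11.40) = 18.11 V.
(Unloaded: V_out = x·V_DC = 26.3 V.)

V_out ≈ 18.1 V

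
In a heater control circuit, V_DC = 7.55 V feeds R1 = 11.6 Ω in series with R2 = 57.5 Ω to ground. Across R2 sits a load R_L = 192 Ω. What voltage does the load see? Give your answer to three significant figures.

The load sits in parallel with R2, giving an effective lower resistance R2' = R2·R_L/(R2+R_L) = 44.25 Ω.
Now apply the divider: V_out = 7.55 × 0.7923 = 5.982 V.

V_out ≈ 5.98 V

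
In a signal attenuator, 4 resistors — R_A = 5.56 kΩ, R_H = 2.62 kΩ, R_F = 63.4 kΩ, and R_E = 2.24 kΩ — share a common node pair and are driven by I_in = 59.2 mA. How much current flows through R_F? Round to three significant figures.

Total conductance ΣG = 1/5.56 + 1/2.62 + 1/63.4 + 1/2.24 = 1.024 (units of 1/kΩ).
R_F takes the fraction G_k/ΣG = 0.01577/1.024 = 0.01541, so I = 59.2 × 0.01541 = 0.9121 mA.

I ≈ 0.912 mA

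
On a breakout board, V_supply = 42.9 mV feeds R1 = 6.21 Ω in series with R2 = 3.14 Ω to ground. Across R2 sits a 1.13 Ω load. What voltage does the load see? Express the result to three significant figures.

V_out ≈ 5.06 mV

R2 ‖ R_L = (3.14 × 1.13)/(3.14 + 1.13) = 0.8310 Ω.
Then V_out = V_supply · R2'/(R1 + R2') = 42.9 × 0.8310/7.041 = 5.063 mV.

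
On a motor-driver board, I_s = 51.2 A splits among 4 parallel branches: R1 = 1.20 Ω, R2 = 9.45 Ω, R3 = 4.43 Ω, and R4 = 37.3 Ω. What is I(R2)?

Conductances: ΣG = 1/1.20 + 1/9.45 + 1/4.43 + 1/37.3 = 1.192 (1/Ω).
Current divider: I(R2) = I_s · G_k/ΣG = 51.2 × (0.1058/1.192) = 51.2 × 0.08880 = 4.546 A.

I ≈ 4.55 A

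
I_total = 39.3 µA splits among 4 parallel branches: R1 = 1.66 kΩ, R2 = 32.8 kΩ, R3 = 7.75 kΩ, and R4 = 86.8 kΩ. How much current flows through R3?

Total conductance ΣG = 1/1.66 + 1/32.8 + 1/7.75 + 1/86.8 = 0.7735 (units of 1/kΩ).
By the current-divider rule, I = I_total · G_k/ΣG = 39.3 × 0.1668 = 6.556 µA.

I ≈ 6.56 µA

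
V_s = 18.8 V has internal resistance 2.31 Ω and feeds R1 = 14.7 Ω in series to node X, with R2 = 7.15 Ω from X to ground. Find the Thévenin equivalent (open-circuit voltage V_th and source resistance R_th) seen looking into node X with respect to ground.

V_th ≈ 5.56 V, R_th ≈ 5.03 Ω

R1' = 2.31 + 14.7 = 17.01 Ω (source resistance + R1).
V_th is the unloaded tap voltage: V_s · R2/(R1'+R2) = 18.8 × 0.2959 = 5.564 V.
Zeroing V_s shorts the top of R1' to ground, so R_th = R1' ‖ R2 = 5.034 Ω.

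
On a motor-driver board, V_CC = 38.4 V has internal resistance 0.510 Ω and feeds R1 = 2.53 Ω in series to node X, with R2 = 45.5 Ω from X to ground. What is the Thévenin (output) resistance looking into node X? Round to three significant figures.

R_th ≈ 2.85 Ω

R1' = 0.510 + 2.53 = 3.040 Ω (source resistance + R1).
Zeroing V_CC shorts the top of R1' to ground, so R_th = R1' ‖ R2 = 2.850 Ω.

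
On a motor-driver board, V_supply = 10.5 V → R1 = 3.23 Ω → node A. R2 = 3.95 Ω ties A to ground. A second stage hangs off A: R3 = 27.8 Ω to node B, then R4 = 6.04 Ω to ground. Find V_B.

V_B ≈ 0.980 V

Looking into the second stage from A: R3 + R4 = 33.84 Ω appears in parallel with R2.
Effective lower resistance at A: R2 ‖ 33.84 = 3.537 Ω.
V_A = 10.5 × 3.537/(3.23 + 3.537) = 5.488 V.
Stage 2 is unloaded, so V_B = V_A · R4/(R3+R4) = 5.488 × 6.04/33.84 = 0.9796 V.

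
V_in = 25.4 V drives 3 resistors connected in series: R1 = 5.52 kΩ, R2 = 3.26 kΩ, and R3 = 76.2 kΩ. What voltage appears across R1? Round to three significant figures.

V ≈ 1.65 V

ΣR = 5.52 + 3.26 + 76.2 = 84.98 kΩ.
By the voltage-divider rule, V = 25.4 × 5.520/84.98 = 1.650 V.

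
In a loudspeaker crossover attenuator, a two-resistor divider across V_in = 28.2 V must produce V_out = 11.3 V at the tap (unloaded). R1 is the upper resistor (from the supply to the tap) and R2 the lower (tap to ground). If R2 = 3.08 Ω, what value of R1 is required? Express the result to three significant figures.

The divider ratio is R2/(R1+R2) = 11.3/28.2 = 0.4007.
R1 = R2·(1/k − 1) = 3.08 × 1.496 = 4.606 Ω.

R1 ≈ 4.61 Ω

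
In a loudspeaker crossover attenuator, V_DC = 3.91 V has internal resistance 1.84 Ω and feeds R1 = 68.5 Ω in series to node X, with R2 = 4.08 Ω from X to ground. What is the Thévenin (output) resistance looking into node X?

R1' = 1.84 + 68.5 = 70.34 Ω (source resistance + R1).
Zeroing V_DC shorts the top of R1' to ground, so R_th = R1' ‖ R2 = 3.856 Ω.

R_th ≈ 3.86 Ω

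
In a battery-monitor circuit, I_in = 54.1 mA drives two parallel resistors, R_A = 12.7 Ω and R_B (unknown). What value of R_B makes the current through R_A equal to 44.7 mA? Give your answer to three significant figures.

R_B ≈ 60.4 Ω

In a two-way split, I_A/I_in = R_B/(R_A + R_B).
With f = 0.8262, R_B = R_A · f/(1−f) = 12.7 × 4.755 = 60.39 Ω.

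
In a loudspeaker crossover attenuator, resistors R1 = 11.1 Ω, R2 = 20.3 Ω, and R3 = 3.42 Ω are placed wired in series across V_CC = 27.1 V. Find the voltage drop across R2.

V ≈ 15.8 V

Series total: ΣR = 11.1 + 20.3 + 3.42 = 34.82 Ω.
By the voltage-divider rule, V = 27.1 × 20.30/34.82 = 15.80 V.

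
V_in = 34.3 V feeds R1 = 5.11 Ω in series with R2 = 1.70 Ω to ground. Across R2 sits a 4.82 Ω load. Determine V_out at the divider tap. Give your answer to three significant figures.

V_out ≈ 6.77 V

First combine the lower leg with the load: R2 ‖ R_L = 1.257 Ω.
Then V_out = V_in · R2'/(R1 + R2') = 34.3 × 1.257/6.367 = 6.771 V.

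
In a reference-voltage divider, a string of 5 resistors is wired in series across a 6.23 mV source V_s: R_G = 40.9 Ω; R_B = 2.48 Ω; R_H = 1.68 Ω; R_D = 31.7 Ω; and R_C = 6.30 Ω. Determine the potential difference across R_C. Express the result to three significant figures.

Series total: ΣR = 40.9 + 2.48 + 1.68 + 31.7 + 6.30 = 83.06 Ω.
Voltage divider: V = V_s · (6.300 / 83.06) = 6.23 × 0.07585 = 0.4725 mV.

V ≈ 0.473 mV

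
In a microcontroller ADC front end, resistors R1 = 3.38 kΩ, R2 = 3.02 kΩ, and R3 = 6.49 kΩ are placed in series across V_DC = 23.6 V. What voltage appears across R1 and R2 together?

ΣR = 3.38 + 3.02 + 6.49 = 12.89 kΩ.
R_{R1..R2} = 3.38 + 3.02 = 6.400 kΩ.
By the voltage-divider rule, V = 23.6 × 6.400/12.89 = 11.72 V.

V ≈ 11.7 V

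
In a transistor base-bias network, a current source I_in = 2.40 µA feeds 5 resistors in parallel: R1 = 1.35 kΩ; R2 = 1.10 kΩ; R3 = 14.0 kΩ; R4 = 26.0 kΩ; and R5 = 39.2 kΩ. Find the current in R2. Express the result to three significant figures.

Total conductance ΣG = 1/1.35 + 1/1.10 + 1/14.0 + 1/26.0 + 1/39.2 = 1.785 (units of 1/kΩ).
By the current-divider rule, I = I_in · G_k/ΣG = 2.40 × 0.5092 = 1.222 µA.

I ≈ 1.22 µA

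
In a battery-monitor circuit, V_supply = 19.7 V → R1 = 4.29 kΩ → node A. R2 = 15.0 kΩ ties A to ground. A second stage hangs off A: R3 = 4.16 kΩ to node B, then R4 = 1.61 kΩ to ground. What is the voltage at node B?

Looking into the second stage from A: R3 + R4 = 5.770 kΩ appears in parallel with R2.
R2 ‖ (R3+R4) = 4.167 kΩ.
First divider: V_A = V_supply · 4.167/(4.29 + 4.167) = 9.707 V.
Stage 2 is unloaded, so V_B = V_A · R4/(R3+R4) = 9.707 × 1.61/5.770 = 2.708 V.

V_B ≈ 2.71 V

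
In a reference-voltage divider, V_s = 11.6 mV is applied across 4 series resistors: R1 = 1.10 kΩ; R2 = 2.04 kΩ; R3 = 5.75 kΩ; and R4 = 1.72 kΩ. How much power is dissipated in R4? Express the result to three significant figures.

P ≈ 2.06 nW

ΣR = 10.61 kΩ → I = 11.6/10.61 = 1.093 µA.
P(R4) = I²·R4 = (1.093)² × 1.72 = 2.056 nW.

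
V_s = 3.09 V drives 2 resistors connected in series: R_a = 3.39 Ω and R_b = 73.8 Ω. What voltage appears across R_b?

Total series resistance ΣR = 3.39 + 73.8 = 77.19 Ω.
V = V_s · R/ΣR = 3.09 × 0.9561 = 2.954 V.

V ≈ 2.95 V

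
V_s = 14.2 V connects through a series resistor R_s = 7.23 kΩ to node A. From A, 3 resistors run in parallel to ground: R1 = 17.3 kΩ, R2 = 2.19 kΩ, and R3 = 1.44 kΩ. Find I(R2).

I ≈ 0.666 mA

Equivalent of the parallel group: R_p = 0.8272 kΩ.
Node voltage V_A = V_s · R_p/(R_s + R_p) = 14.2 × 0.1027 = 1.458 V.
Branch current I = V_A/R2 = 1.458/2.19 = 0.6657 mA.
(Check via current divider: I_total = 1.762 mA; share G_k/ΣG = 0.3777 → same result.)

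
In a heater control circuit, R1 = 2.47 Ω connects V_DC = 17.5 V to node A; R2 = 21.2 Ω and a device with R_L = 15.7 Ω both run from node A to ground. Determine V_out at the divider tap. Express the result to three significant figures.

R2 ‖ R_L = (21.2 × 15.7)/(21.2 + 15.7) = 9.020 Ω.
Now apply the divider: V_out = 17.5 × 0.7850 = 13.74 V.

V_out ≈ 13.7 V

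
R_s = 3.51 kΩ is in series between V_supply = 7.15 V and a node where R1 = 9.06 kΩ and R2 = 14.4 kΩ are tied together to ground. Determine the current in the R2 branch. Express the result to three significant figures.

I ≈ 0.304 mA

Equivalent of the parallel group: R_p = 5.561 kΩ.
Node voltage V_A = V_supply · R_p/(R_s + R_p) = 7.15 × 0.6131 = 4.383 V.
Branch current I = V_A/R2 = 4.383/14.4 = 0.3044 mA.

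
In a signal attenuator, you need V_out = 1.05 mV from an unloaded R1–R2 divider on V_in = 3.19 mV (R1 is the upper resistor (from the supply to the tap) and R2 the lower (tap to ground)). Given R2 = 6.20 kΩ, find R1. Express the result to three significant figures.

The divider ratio is R2/(R1+R2) = 1.05/3.19 = 0.3292.
R1 = R2·(1/k − 1) = 6.20 × 2.038 = 12.64 kΩ.

R1 ≈ 12.6 kΩ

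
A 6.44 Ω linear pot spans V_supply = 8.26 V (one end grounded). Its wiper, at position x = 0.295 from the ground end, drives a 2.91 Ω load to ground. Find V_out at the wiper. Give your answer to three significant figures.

The pot divides into 4.540 Ω above the wiper and 1.900 Ω below.
(x·R_p) ‖ R_L = 1.149 Ω.
Loaded-divider output: V_out = 8.26 × 0.2020 = 1.669 V.

V_out ≈ 1.67 V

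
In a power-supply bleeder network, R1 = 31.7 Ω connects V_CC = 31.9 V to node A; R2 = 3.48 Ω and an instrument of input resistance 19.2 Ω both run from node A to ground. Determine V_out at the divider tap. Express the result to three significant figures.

V_out ≈ 2.71 V

The load sits in parallel with R2, giving an effective lower resistance R2' = R2·R_L/(R2+R_L) = 2.946 Ω.
Then V_out = V_CC · R2'/(R1 + R2') = 31.9 × 2.946/34.65 = 2.713 V.
(Unloaded it would be 3.16 V; the load pulls it down.)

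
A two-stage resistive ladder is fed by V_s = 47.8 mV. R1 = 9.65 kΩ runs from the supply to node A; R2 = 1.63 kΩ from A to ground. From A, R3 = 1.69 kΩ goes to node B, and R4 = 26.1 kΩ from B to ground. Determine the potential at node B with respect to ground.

V_B ≈ 6.18 mV

Node A sees R2 in parallel with the series input of stage 2, R3 + R4 = 27.79 kΩ.
Effective lower resistance at A: R2 ‖ 27.79 = 1.540 kΩ.
First divider: V_A = V_s · 1.540/(9.65 + 1.540) = 6.577 mV.
Stage 2 is unloaded, so V_B = V_A · R4/(R3+R4) = 6.577 × 26.1/27.79 = 6.177 mV.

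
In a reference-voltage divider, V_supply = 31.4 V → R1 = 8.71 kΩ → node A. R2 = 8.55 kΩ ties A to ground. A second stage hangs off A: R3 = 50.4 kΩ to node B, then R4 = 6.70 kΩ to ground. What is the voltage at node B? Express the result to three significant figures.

V_B ≈ 1.70 V

The second stage (R3 + R4 = 57.10 kΩ) loads node A in parallel with R2.
Effective lower resistance at A: R2 ‖ 57.10 = 7.436 kΩ.
V_A = 31.4 × 7.436/(8.71 + 7.436) = 14.46 V.
V_B = V_A × 0.1173 = 1.697 V.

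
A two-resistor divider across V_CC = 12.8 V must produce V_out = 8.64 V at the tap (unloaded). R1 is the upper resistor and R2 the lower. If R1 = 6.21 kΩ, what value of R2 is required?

Required fraction k = V_out/V_CC = 0.6750.
Rearranging, R2 = R1·k/(1−k) = 6.21 × 2.077 = 12.90 kΩ.

R2 ≈ 12.9 kΩ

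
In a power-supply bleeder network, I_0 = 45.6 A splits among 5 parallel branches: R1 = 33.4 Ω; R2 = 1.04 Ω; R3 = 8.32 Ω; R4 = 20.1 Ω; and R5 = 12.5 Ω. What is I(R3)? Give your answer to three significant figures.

ΣG = 1/33.4 + 1/1.04 + 1/8.32 + 1/20.1 + 1/12.5 = 1.241.
By the current-divider rule, I = I_0 · G_k/ΣG = 45.6 × 0.09682 = 4.415 A.

I ≈ 4.41 A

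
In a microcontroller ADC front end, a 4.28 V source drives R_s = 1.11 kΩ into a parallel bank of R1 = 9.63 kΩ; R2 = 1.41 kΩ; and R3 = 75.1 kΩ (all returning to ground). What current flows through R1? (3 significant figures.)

Parallel bank: R_p = 1/(1/9.63 + 1/1.41 + 1/75.1) = 1.210 kΩ.
Node voltage V_A = V_CC · R_p/(R_s + R_p) = 4.28 × 0.5216 = 2.232 V.
Branch current I = V_A/R1 = 2.232/9.63 = 0.2318 mA.

I ≈ 0.232 mA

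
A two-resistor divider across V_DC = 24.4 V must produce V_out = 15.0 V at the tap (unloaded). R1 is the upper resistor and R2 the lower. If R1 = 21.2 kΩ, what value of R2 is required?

R2 ≈ 33.8 kΩ

V_out/V_DC = R2/(R1+R2) = 0.6148.
So R2 = R1 · V_out/(V_DC − V_out) = 21.2 × 15.0/(24.4 − 15.0) = 21.2 × 1.596 = 33.83 kΩ.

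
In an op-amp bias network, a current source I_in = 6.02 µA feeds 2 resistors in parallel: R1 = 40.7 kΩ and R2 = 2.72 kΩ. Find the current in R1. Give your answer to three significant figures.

I ≈ 0.377 µA

For two parallel branches, I_k = I_in · (other R)/(sum of R).
So I = 6.02 × 2.72/43.42 = 0.3771 µA.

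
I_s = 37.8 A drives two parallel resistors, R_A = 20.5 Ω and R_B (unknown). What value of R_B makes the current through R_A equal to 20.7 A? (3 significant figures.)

R_B ≈ 24.8 Ω

The fraction through R_A equals R_B/(R_A+R_B).
With f = 0.5476, R_B = R_A · f/(1−f) = 20.5 × 1.211 = 24.82 Ω.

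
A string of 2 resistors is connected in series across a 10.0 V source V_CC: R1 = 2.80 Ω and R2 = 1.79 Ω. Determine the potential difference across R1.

V ≈ 6.10 V

Total series resistance ΣR = 2.80 + 1.79 = 4.590 Ω.
By the voltage-divider rule, V = 10.0 × 2.800/4.590 = 6.100 V.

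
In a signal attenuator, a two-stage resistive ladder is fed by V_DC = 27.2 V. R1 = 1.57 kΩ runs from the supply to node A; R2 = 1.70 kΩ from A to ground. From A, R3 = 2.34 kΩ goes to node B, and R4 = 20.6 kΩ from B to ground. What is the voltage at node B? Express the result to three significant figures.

Node A sees R2 in parallel with the series input of stage 2, R3 + R4 = 22.94 kΩ.
R2 ‖ (R3+R4) = 1.583 kΩ.
V_A = 27.2 × 1.583/(1.57 + 1.583) = 13.65 V.
V_B = V_A × 0.8980 = 12.26 V.

V_B ≈ 12.3 V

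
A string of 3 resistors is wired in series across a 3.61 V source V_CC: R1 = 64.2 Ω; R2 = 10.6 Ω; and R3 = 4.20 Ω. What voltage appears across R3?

V ≈ 0.192 V

Series total: ΣR = 64.2 + 10.6 + 4.20 = 79.00 Ω.
V = V_CC · R/ΣR = 3.61 × 0.05316 = 0.1919 V.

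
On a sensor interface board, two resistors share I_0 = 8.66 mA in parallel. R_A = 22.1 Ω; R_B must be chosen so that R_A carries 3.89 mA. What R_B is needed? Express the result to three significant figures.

R_B ≈ 18.0 Ω

In a two-way split, I_A/I_0 = R_B/(R_A + R_B).
3.89/8.66 = R_B/(R_A + R_B) → R_B = R_A · (0.4492)/(1 − 0.4492) = 22.1 × 0.8155 = 18.02 Ω.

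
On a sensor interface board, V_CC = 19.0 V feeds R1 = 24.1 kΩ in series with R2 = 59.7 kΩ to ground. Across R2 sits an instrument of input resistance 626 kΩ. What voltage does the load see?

V_out ≈ 13.2 V

R2 ‖ R_L = (59.7 × 626)/(59.7 + 626) = 54.50 kΩ.
Voltage divider with the loaded lower leg: V_out = 19.0 × 54.50/(24.1 + 54.50) = 19.0 × 0.6934 = 13.17 V.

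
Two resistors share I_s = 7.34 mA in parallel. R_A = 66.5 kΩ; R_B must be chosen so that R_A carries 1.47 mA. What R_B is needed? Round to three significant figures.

The fraction through R_A equals R_B/(R_A+R_B).
1.47/7.34 = R_B/(R_A + R_B) → R_B = R_A · (0.2003)/(1 − 0.2003) = 66.5 × 0.2504 = 16.65 kΩ.

R_B ≈ 16.7 kΩ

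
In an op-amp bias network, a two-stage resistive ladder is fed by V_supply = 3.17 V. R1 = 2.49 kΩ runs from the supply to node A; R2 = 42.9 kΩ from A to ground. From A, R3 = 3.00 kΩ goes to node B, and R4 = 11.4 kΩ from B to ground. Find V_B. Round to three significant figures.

Looking into the second stage from A: R3 + R4 = 14.40 kΩ appears in parallel with R2.
Effective lower resistance at A: R2 ‖ 14.40 = 10.78 kΩ.
First divider: V_A = V_supply · 10.78/(2.49 + 10.78) = 2.575 V.
Then the unloaded second divider: V_B = V_A × R4/(R3+R4) = 2.575 × 0.7917 = 2.039 V.

V_B ≈ 2.04 V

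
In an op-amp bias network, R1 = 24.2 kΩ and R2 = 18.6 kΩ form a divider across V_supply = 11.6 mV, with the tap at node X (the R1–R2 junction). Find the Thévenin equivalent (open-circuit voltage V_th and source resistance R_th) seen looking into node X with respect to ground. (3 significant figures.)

V_th ≈ 5.04 mV, R_th ≈ 10.5 kΩ

With X open, the divider is unloaded: V_th = 11.6 × 18.6/42.80 = 5.041 mV.
Looking into X with the source shorted: R_th = R1·R2/(R1+R2) = 24.20 × 18.6/42.80 = 10.52 kΩ.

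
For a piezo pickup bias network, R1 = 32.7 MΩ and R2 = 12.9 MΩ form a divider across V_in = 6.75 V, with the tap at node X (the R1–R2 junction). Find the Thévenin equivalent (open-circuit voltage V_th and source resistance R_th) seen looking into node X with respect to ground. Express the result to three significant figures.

V_th ≈ 1.91 V, R_th ≈ 9.25 MΩ

Open-circuit (no load on X): V_th = V_in · R2/(R1 + R2) = 6.75 × 12.9/(32.70 + 12.9) = 1.910 V.
Zeroing V_in shorts the top of R1 to ground, so R_th = R1 ‖ R2 = 9.251 MΩ.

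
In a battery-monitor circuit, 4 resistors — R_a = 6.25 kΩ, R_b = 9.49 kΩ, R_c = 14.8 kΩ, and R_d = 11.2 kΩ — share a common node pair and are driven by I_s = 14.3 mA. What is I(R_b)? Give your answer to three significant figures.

I ≈ 3.57 mA

Total conductance ΣG = 1/6.25 + 1/9.49 + 1/14.8 + 1/11.2 = 0.4222 (units of 1/kΩ).
By the current-divider rule, I = I_s · G_k/ΣG = 14.3 × 0.2496 = 3.569 mA.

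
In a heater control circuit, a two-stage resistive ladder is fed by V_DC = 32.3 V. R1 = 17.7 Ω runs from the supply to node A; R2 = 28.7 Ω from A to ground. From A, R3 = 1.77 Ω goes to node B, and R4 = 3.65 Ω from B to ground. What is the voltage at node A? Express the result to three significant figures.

Node A sees R2 in parallel with the series input of stage 2, R3 + R4 = 5.420 Ω.
Effective lower resistance at A: R2 ‖ 5.420 = 4.559 Ω.
V_A = 32.3 × 4.559/(17.7 + 4.559) = 6.616 V.

V_A ≈ 6.62 V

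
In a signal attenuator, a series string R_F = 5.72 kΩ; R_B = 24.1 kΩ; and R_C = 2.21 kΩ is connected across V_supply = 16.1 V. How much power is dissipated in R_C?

P ≈ 0.558 mW

ΣR = 32.03 kΩ → I = 16.1/32.03 = 0.5027 mA.
P = I²R = 0.2527 × 2.21 = 0.5584 mW.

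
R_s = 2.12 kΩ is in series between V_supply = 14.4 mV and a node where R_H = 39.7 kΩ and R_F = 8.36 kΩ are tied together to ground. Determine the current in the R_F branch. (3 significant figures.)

I ≈ 1.32 µA

Combine the parallel branches: R_p = (1/39.7 + 1/8.36)⁻¹ = 6.906 kΩ.
Node voltage V_A = V_supply · R_p/(R_s + R_p) = 14.4 × 0.7651 = 11.02 mV.
Branch current I = V_A/R_F = 11.02/8.36 = 1.318 µA.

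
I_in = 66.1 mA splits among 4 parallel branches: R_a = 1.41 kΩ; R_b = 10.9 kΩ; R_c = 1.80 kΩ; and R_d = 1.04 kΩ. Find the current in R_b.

ΣG = 1/1.41 + 1/10.9 + 1/1.80 + 1/1.04 = 2.318.
By the current-divider rule, I = I_in · G_k/ΣG = 66.1 × 0.03958 = 2.616 mA.

I ≈ 2.62 mA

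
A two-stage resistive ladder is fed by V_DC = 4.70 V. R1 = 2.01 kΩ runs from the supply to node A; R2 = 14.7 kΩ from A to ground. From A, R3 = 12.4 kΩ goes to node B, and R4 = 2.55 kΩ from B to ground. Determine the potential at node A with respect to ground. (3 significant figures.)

V_A ≈ 3.70 V

Node A sees R2 in parallel with the series input of stage 2, R3 + R4 = 14.95 kΩ.
Effective lower resistance at A: R2 ‖ 14.95 = 7.412 kΩ.
V_A = 4.70 × 7.412/(2.01 + 7.412) = 3.697 V.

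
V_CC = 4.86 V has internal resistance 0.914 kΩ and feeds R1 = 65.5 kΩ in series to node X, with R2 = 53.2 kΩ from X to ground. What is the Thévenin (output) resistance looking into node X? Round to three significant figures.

R_th ≈ 29.5 kΩ

R1' = 0.914 + 65.5 = 66.41 kΩ (source resistance + R1).
With V_CC suppressed (replaced by a short), R_th = R1' ‖ R2 = (66.41 × 53.2)/(66.41 + 53.2) = 29.54 kΩ.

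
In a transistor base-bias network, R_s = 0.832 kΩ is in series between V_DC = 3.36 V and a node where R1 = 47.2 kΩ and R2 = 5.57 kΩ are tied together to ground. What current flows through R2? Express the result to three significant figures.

Parallel bank: R_p = 1/(1/47.2 + 1/5.57) = 4.982 kΩ.
V_A by voltage divider: V_A = 3.36 × 4.982/(0.832 + 4.982) = 2.879 V.
I(R2) = V_A / R2 = 2.879/5.57 = 0.5169 mA.

I ≈ 0.517 mA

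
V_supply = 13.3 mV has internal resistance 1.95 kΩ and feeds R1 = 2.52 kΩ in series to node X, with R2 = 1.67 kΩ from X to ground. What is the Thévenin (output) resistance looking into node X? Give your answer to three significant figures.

R1' = 1.95 + 2.52 = 4.470 kΩ (source resistance + R1).
Zeroing V_supply shorts the top of R1' to ground, so R_th = R1' ‖ R2 = 1.216 kΩ.

R_th ≈ 1.22 kΩ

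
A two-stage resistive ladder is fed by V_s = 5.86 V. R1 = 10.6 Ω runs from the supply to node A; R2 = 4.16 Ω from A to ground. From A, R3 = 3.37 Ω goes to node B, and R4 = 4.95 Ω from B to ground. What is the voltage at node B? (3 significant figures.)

Looking into the second stage from A: R3 + R4 = 8.320 Ω appears in parallel with R2.
Effective lower resistance at A: R2 ‖ 8.320 = 2.773 Ω.
First divider: V_A = V_s · 2.773/(10.6 + 2.773) = 1.215 V.
V_B = V_A × 0.5950 = 0.7230 V.

V_B ≈ 0.723 V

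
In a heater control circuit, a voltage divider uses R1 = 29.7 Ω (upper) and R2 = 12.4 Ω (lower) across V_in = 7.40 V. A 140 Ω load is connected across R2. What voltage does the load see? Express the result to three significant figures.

V_out ≈ 2.05 V

First combine the lower leg with the load: R2 ‖ R_L = 11.39 Ω.
Now apply the divider: V_out = 7.40 × 0.2772 = 2.051 V.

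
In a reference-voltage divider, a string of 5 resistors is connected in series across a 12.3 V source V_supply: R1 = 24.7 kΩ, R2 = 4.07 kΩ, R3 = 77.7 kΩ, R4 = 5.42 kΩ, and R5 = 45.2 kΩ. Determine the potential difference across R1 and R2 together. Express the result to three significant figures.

V ≈ 2.25 V

Total series resistance ΣR = 24.7 + 4.07 + 77.7 + 5.42 + 45.2 = 157.1 kΩ.
R_{R1..R2} = 24.7 + 4.07 = 28.77 kΩ.
By the voltage-divider rule, V = 12.3 × 28.77/157.1 = 2.253 V.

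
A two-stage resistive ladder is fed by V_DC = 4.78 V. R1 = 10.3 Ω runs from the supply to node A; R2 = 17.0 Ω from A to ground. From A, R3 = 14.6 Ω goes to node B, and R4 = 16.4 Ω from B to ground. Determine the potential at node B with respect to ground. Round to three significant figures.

V_B ≈ 1.30 V

Node A sees R2 in parallel with the series input of stage 2, R3 + R4 = 31.00 Ω.
R2 ‖ (R3+R4) = 10.98 Ω.
So V_A = 4.78 × 0.5160 = 2.466 V.
Stage 2 is unloaded, so V_B = V_A · R4/(R3+R4) = 2.466 × 16.4/31.00 = 1.305 V.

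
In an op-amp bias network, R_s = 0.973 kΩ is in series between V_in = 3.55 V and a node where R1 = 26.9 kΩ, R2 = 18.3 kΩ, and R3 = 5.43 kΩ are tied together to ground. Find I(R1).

Equivalent of the parallel group: R_p = 3.623 kΩ.
Node voltage V_A = V_in · R_p/(R_s + R_p) = 3.55 × 0.7883 = 2.799 V.
Branch current I = V_A/R1 = 2.799/26.9 = 0.1040 mA.

I ≈ 0.104 mA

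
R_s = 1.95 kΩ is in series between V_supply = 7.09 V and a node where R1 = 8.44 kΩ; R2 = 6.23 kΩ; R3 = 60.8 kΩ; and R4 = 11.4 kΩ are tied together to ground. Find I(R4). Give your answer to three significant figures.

I ≈ 0.356 mA

Equivalent of the parallel group: R_p = 2.610 kΩ.
V_A = 7.09 × 2.610/4.560 = 4.058 V.
I(R4) = V_A / R4 = 4.058/11.4 = 0.3560 mA.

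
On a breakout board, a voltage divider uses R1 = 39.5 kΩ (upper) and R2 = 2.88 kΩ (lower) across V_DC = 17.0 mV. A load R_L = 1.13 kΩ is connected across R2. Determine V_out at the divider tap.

V_out ≈ 0.342 mV

R2 ‖ R_L = (2.88 × 1.13)/(2.88 + 1.13) = 0.8116 kΩ.
Then V_out = V_DC · R2'/(R1 + R2') = 17.0 × 0.8116/40.31 = 0.3423 mV.
(Unloaded it would be 1.16 mV; the load pulls it down.)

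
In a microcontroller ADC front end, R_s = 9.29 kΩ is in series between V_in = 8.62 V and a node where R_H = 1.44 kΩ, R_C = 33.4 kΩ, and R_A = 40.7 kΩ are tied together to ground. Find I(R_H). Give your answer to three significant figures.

I ≈ 0.752 mA

Parallel bank: R_p = 1/(1/1.44 + 1/33.4 + 1/40.7) = 1.335 kΩ.
V_A = 8.62 × 1.335/10.63 = 1.083 V.
I(R_H) = V_A / R_H = 1.083/1.44 = 0.7522 mA.
(Check via current divider: I_total = 0.8113 mA; share G_k/ΣG = 0.9272 → same result.)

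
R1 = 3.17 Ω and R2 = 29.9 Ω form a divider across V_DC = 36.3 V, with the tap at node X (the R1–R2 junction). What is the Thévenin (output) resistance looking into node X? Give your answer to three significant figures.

R_th ≈ 2.87 Ω

Zeroing V_DC shorts the top of R1 to ground, so R_th = R1 ‖ R2 = 2.866 Ω.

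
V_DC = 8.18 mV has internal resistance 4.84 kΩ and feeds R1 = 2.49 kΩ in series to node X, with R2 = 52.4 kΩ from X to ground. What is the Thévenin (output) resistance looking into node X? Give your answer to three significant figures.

R_th ≈ 6.43 kΩ

R1' = 4.84 + 2.49 = 7.330 kΩ (source resistance + R1).
Zeroing V_DC shorts the top of R1' to ground, so R_th = R1' ‖ R2 = 6.430 kΩ.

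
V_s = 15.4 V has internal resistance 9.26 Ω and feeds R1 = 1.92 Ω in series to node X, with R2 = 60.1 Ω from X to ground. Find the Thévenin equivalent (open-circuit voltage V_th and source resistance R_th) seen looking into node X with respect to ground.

V_th ≈ 13.0 V, R_th ≈ 9.43 Ω

R1' = 9.26 + 1.92 = 11.18 Ω (source resistance + R1).
V_th is the unloaded tap voltage: V_s · R2/(R1'+R2) = 15.4 × 0.8432 = 12.98 V.
With V_s suppressed (replaced by a short), R_th = R1' ‖ R2 = (11.18 × 60.1)/(11.18 + 60.1) = 9.426 Ω.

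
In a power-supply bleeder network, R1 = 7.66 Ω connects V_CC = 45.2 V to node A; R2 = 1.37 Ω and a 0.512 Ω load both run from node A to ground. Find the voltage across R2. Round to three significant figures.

V_out ≈ 2.10 V

First combine the lower leg with the load: R2 ‖ R_L = 0.3727 Ω.
Voltage divider with the loaded lower leg: V_out = 45.2 × 0.3727/(7.66 + 0.3727) = 45.2 × 0.04640 = 2.097 V.
(Unloaded it would be 6.86 V; the load pulls it down.)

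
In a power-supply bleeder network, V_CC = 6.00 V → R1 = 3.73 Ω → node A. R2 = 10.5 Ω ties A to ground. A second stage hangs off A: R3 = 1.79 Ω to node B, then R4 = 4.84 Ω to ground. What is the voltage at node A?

V_A ≈ 3.13 V

Looking into the second stage from A: R3 + R4 = 6.630 Ω appears in parallel with R2.
Effective lower resistance at A: R2 ‖ 6.630 = 4.064 Ω.
So V_A = 6.00 × 0.5214 = 3.129 V.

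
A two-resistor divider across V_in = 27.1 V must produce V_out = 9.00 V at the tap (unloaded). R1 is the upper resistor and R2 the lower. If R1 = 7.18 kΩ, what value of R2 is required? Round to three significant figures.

R2 ≈ 3.57 kΩ

V_out/V_in = R2/(R1+R2) = 0.3321.
R2 = R1 · 0.3321/(1 − 0.3321) = 3.570 kΩ.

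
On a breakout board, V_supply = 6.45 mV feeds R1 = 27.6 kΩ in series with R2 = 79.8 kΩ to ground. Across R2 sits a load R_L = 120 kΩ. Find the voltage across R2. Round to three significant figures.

V_out ≈ 4.09 mV

R2 ‖ R_L = (79.8 × 120)/(79.8 + 120) = 47.93 kΩ.
Then V_out = V_supply · R2'/(R1 + R2') = 6.45 × 47.93/75.53 = 4.093 mV.
(Unloaded it would be 4.79 mV; the load pulls it down.)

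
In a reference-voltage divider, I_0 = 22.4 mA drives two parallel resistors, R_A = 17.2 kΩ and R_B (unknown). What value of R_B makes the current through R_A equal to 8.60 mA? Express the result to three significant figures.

R_B ≈ 10.7 kΩ

Two-branch current divider: I_A = I_0 · R_B/(R_A + R_B).
With f = 0.3839, R_B = R_A · f/(1−f) = 17.2 × 0.6232 = 10.72 kΩ.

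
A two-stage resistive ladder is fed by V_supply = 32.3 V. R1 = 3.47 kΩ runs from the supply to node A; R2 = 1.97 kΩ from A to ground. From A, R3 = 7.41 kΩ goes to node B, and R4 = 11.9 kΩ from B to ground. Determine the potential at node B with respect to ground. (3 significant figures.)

V_B ≈ 6.77 V

Node A sees R2 in parallel with the series input of stage 2, R3 + R4 = 19.31 kΩ.
R2 ‖ (R3+R4) = 1.788 kΩ.
V_A = 32.3 × 1.788/(3.47 + 1.788) = 10.98 V.
V_B = V_A × 0.6163 = 6.768 V.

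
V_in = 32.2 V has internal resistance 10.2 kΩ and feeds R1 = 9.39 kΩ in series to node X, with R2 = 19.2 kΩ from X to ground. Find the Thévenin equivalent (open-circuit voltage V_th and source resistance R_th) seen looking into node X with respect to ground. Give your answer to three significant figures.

R1' = 10.2 + 9.39 = 19.59 kΩ (source resistance + R1).
Open-circuit (no load on X): V_th = V_in · R2/(R1' + R2) = 32.2 × 19.2/(19.59 + 19.2) = 15.94 V.
Zeroing V_in shorts the top of R1' to ground, so R_th = R1' ‖ R2 = 9.697 kΩ.

V_th ≈ 15.9 V, R_th ≈ 9.70 kΩ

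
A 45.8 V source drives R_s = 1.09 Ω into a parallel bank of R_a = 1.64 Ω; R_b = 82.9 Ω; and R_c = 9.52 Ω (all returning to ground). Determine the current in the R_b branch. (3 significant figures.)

Parallel bank: R_p = 1/(1/1.64 + 1/82.9 + 1/9.52) = 1.376 Ω.
Node voltage V_A = V_DC · R_p/(R_s + R_p) = 45.8 × 0.5579 = 25.55 V.
I(R_b) = V_A / R_b = 25.55/82.9 = 0.3083 A.

I ≈ 0.308 A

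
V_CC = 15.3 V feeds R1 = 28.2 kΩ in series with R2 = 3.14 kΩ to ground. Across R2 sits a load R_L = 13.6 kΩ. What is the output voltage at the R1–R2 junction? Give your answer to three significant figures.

V_out ≈ 1.27 V

The load sits in parallel with R2, giving an effective lower resistance R2' = R2·R_L/(R2+R_L) = 2.551 kΩ.
Then V_out = V_CC · R2'/(R1 + R2') = 15.3 × 2.551/30.75 = 1.269 V.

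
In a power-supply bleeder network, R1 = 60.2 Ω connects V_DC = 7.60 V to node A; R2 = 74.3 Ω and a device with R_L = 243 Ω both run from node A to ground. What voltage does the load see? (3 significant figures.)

R2 ‖ R_L = (74.3 × 243)/(74.3 + 243) = 56.90 Ω.
Then V_out = V_DC · R2'/(R1 + R2') = 7.60 × 56.90/117.1 = 3.693 V.

V_out ≈ 3.69 V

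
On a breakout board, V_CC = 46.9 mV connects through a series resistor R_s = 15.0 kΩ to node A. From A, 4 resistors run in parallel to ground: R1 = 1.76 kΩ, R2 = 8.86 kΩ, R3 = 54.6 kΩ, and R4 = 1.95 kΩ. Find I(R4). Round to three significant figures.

Parallel bank: R_p = 1/(1/1.76 + 1/8.86 + 1/54.6 + 1/1.95) = 0.8250 kΩ.
Node voltage V_A = V_CC · R_p/(R_s + R_p) = 46.9 × 0.05213 = 2.445 mV.
Branch current I = V_A/R4 = 2.445/1.95 = 1.254 µA.
(Check via current divider: I_total = 2.964 µA; share G_k/ΣG = 0.4231 → same result.)

I ≈ 1.25 µA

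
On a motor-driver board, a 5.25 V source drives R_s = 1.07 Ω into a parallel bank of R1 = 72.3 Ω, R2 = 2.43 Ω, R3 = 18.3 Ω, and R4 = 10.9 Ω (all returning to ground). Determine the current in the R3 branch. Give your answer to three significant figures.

I ≈ 0.178 A

Parallel bank: R_p = 1/(1/72.3 + 1/2.43 + 1/18.3 + 1/10.9) = 1.749 Ω.
V_A = 5.25 × 1.749/2.819 = 3.257 V.
I(R3) = V_A / R3 = 3.257/18.3 = 0.1780 A.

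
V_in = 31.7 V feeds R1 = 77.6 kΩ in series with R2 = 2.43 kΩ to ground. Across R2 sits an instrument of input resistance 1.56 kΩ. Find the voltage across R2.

R2 ‖ R_L = (2.43 × 1.56)/(2.43 + 1.56) = 0.9501 kΩ.
Now apply the divider: V_out = 31.7 × 0.01210 = 0.3834 V.
(Unloaded it would be 0.963 V; the load pulls it down.)

V_out ≈ 0.383 V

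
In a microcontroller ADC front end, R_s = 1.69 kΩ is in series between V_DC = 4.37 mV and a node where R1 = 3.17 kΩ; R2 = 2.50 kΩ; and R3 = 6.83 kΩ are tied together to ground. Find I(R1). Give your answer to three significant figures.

I ≈ 0.561 µA

Equivalent of the parallel group: R_p = 1.160 kΩ.
V_A = 4.37 × 1.160/2.850 = 1.779 mV.
I(R1) = V_A / R1 = 1.779/3.17 = 0.5612 µA.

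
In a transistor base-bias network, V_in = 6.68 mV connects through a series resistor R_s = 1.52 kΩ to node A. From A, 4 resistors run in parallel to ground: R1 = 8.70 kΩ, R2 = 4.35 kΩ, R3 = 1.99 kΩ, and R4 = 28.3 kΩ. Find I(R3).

Combine the parallel branches: R_p = (1/8.70 + 1/4.35 + 1/1.99 + 1/28.3)⁻¹ = 1.133 kΩ.
V_A = 6.68 × 1.133/2.653 = 2.853 mV.
I(R3) = V_A / R3 = 2.853/1.99 = 1.434 µA.

I ≈ 1.43 µA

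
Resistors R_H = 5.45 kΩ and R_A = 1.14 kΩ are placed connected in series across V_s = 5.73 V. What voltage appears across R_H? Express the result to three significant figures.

Total series resistance ΣR = 5.45 + 1.14 = 6.590 kΩ.
Voltage divider: V = V_s · (5.450 / 6.590) = 5.73 × 0.8270 = 4.739 V.

V ≈ 4.74 V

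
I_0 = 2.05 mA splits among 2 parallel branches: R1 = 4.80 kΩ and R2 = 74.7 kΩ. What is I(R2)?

With just two branches, the current splits inversely with resistance.
I(R2) = 2.05 × 4.80/(4.80 + 74.7) = 2.05 × 0.06038 = 0.1238 mA.

I ≈ 0.124 mA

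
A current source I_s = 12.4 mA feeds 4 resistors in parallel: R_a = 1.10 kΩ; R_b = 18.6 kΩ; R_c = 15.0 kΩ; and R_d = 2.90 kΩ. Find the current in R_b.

I ≈ 0.485 mA

Conductances: ΣG = 1/1.10 + 1/18.6 + 1/15.0 + 1/2.90 = 1.374 (1/kΩ).
By the current-divider rule, I = I_s · G_k/ΣG = 12.4 × 0.03912 = 0.4851 mA.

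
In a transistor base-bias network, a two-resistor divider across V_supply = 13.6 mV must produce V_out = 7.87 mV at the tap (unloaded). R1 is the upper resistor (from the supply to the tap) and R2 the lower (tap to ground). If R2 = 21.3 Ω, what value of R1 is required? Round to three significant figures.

The divider ratio is R2/(R1+R2) = 7.87/13.6 = 0.5787.
Rearranging, R1 = R2·(1−k)/k = 21.3 × 0.7281 = 15.51 Ω.

R1 ≈ 15.5 Ω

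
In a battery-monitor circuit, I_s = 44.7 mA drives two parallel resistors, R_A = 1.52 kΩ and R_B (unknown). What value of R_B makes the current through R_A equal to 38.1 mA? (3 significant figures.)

Two-branch current divider: I_A = I_s · R_B/(R_A + R_B).
With f = 0.8523, R_B = R_A · f/(1−f) = 1.52 × 5.773 = 8.775 kΩ.

R_B ≈ 8.77 kΩ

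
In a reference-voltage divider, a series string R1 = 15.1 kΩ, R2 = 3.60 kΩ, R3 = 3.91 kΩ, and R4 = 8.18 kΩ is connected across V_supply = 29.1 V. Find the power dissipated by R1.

ΣR = 30.79 kΩ → I = 29.1/30.79 = 0.9451 mA.
P(R1) = I²·R1 = (0.9451)² × 15.1 = 13.49 mW.

P ≈ 13.5 mW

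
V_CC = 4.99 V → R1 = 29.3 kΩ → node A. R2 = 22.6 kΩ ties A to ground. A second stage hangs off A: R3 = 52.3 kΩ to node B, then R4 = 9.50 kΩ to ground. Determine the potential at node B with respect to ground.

V_B ≈ 0.277 V

The second stage (R3 + R4 = 61.80 kΩ) loads node A in parallel with R2.
Effective lower resistance at A: R2 ‖ 61.80 = 16.55 kΩ.
First divider: V_A = V_CC · 16.55/(29.3 + 16.55) = 1.801 V.
V_B = V_A × 0.1537 = 0.2769 V.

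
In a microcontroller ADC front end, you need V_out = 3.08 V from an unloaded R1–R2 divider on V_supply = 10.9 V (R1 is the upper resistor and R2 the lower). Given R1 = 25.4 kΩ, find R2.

The divider ratio is R2/(R1+R2) = 3.08/10.9 = 0.2826.
So R2 = R1 · V_out/(V_supply − V_out) = 25.4 × 3.08/(10.9 − 3.08) = 25.4 × 0.3939 = 10.00 kΩ.

R2 ≈ 10.0 kΩ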